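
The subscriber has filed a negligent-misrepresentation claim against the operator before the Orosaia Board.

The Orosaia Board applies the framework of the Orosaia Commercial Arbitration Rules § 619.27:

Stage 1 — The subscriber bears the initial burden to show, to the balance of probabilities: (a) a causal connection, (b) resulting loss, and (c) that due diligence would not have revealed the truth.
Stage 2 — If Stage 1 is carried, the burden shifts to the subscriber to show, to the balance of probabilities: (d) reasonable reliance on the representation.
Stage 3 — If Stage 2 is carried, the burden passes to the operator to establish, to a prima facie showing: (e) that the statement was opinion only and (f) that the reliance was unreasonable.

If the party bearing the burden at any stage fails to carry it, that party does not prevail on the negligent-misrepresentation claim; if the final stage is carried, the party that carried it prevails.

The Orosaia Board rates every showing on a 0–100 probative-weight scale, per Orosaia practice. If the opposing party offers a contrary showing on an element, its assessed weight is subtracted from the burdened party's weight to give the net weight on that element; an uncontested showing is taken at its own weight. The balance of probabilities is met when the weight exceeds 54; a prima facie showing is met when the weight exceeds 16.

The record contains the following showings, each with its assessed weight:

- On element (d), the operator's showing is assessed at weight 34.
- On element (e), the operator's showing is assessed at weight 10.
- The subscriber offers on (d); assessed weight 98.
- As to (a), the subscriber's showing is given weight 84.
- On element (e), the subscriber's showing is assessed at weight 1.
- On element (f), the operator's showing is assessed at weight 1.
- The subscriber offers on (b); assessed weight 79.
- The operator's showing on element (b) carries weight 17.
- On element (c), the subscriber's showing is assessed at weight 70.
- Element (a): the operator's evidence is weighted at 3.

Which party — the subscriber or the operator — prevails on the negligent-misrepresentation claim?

Stage 1 — burden on subscriber; standard: the balance of probabilities (weight exceeds 54).
    (a): 84 − 3 = 81 > 54 [met]
    (b): 79 − 17 = 62 > 54 [met]
    (c): 70 > 54 [met]
  Stage 1 is satisfied; the subscriber continues to bear the burden.
Stage 2 — burden on subscriber; standard: the balance of probabilities (weight exceeds 54).
    (d): 98 − 34 = 64 > 54 [met]
  Stage 2 carried; the burden shifts to the operator.
Stage 3 — burden on operator; standard: a prima facie showing (weight exceeds 16).
    (e): 10 − 1 = 9 ≤ 16 [not met]
    (f): 1 ≤ 16 [not met]
  Not every element is met, so the operator fails to carry Stage 3.
So the subscriber prevails.

subscriber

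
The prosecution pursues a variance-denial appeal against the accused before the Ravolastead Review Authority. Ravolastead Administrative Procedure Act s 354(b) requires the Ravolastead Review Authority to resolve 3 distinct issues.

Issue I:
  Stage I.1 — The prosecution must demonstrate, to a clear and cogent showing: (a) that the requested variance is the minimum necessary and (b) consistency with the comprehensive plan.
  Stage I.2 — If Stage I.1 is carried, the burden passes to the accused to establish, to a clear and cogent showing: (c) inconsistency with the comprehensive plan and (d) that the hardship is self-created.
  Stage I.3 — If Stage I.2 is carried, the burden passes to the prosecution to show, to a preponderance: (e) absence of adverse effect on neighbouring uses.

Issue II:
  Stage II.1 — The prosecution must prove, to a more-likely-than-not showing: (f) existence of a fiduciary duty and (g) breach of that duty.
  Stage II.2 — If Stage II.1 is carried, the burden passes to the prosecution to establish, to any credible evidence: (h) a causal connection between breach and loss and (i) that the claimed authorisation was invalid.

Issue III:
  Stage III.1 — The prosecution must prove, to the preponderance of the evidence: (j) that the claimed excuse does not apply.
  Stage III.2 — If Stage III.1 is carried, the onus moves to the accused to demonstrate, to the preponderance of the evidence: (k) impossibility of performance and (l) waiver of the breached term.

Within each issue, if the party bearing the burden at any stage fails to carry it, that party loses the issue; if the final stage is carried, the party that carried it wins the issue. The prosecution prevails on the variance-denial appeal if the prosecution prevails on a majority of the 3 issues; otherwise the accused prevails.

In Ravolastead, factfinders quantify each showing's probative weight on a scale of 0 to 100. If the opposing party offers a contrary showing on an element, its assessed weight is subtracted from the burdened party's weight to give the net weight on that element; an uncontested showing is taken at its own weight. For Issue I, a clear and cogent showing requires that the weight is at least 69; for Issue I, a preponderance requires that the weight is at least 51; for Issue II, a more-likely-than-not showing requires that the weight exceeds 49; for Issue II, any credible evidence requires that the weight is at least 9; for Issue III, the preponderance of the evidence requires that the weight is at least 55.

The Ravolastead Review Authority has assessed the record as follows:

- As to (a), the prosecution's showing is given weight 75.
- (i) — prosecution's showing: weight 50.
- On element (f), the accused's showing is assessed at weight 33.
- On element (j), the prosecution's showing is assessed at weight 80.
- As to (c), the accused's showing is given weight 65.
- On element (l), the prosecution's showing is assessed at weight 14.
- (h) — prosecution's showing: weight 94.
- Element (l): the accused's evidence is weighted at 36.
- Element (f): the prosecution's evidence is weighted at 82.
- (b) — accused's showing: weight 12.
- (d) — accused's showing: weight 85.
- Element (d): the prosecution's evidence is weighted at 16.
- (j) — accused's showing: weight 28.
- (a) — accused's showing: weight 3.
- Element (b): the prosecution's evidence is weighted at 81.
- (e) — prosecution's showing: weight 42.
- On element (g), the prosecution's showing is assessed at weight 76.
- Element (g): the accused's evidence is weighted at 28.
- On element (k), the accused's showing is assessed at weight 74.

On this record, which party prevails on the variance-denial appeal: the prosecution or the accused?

accused

— Issue I —
At Stage I.1 the prosecution must meet a clear and cogent showing (weight is at least 69): on (a) the weight is 75 less the opposing 3 gives net 72, ≥ 69, so (a) meets the standard; on (b) the weight is 81 less the opposing 12 gives net 69, which does reach 69, so (b) meets the standard.
  Stage I.1 is satisfied; the onus moves to the accused.
At Stage I.2 the accused must meet a clear and cogent showing (weight is at least 69): on (c) the weight is 65, < 69, so (c) does not meet the standard; on (d) the weight is 85 less the opposing 16 gives net 69, which does reach 69, so (d) meets the standard.
  Stage I.2 not carried; the accused fails its burden.
The prosecution prevails on this issue.
— Issue II —
Stage II.1 — burden on prosecution; standard: a more-likely-than-not showing (weight exceeds 49).
    (f): 82 − 33 = 49 ≤ 49 [not met]
    (g): 76 − 28 = 48 ≤ 49 [not met]
  The prosecution does not carry Stage II.1.
The accused prevails on this issue.
— Issue III —
At Stage III.1 the prosecution must meet the preponderance of the evidence (weight is at least 55): on (j) the weight is 80 less the opposing 28 gives net 52, < 55, so (j) does not meet the standard.
  Stage III.1 not carried; the prosecution fails its burden.
The accused prevails on this issue.
Per-issue: Issue I → prosecution; Issue II → accused; Issue III → accused. The prosecution must prevail on a majority of issues; overall, the accused prevails.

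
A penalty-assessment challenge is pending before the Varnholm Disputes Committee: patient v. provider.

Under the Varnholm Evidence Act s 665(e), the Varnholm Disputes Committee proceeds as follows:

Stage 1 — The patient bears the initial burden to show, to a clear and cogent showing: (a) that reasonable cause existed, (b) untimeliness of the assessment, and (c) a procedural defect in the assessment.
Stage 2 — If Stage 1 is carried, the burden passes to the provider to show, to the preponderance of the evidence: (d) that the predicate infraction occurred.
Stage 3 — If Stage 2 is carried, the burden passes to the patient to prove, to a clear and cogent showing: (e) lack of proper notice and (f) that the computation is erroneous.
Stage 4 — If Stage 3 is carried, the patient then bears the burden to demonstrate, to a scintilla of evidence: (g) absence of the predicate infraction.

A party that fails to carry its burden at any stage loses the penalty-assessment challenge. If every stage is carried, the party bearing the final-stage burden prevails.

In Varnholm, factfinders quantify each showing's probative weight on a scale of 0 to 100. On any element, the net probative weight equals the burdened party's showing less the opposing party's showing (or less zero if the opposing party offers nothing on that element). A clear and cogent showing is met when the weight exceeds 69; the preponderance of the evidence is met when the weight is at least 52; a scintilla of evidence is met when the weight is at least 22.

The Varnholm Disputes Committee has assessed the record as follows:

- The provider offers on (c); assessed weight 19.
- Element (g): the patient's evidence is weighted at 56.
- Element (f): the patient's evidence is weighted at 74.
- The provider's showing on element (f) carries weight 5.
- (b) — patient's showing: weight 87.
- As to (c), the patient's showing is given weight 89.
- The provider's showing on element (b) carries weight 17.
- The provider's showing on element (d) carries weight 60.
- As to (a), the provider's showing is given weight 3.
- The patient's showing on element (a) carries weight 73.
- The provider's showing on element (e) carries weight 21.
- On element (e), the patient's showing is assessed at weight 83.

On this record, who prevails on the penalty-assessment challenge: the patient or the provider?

provider

Stage 1 — burden on patient; standard: a clear and cogent showing (weight exceeds 69).
    (a): 73 − 3 = 70 > 69 [met]
    (b): 87 − 17 = 70 > 69 [met]
    (c): 89 − 19 = 70 > 69 [met]
  The patient carries Stage 1; the provider now bears the burden.
Stage 2 — burden on provider; standard: the preponderance of the evidence (weight is at least 52).
    (d): 60 ≥ 52 [met]
  Stage 2 is satisfied; the onus moves to the patient.
Stage 3 — burden on patient; standard: a clear and cogent showing (weight exceeds 69).
    (e): 83 − 21 = 62 ≤ 69 [not met]
    (f): 74 − 5 = 69 ≤ 69 [not met]
  Stage 3 not carried; the patient fails its burden.
The provider prevails.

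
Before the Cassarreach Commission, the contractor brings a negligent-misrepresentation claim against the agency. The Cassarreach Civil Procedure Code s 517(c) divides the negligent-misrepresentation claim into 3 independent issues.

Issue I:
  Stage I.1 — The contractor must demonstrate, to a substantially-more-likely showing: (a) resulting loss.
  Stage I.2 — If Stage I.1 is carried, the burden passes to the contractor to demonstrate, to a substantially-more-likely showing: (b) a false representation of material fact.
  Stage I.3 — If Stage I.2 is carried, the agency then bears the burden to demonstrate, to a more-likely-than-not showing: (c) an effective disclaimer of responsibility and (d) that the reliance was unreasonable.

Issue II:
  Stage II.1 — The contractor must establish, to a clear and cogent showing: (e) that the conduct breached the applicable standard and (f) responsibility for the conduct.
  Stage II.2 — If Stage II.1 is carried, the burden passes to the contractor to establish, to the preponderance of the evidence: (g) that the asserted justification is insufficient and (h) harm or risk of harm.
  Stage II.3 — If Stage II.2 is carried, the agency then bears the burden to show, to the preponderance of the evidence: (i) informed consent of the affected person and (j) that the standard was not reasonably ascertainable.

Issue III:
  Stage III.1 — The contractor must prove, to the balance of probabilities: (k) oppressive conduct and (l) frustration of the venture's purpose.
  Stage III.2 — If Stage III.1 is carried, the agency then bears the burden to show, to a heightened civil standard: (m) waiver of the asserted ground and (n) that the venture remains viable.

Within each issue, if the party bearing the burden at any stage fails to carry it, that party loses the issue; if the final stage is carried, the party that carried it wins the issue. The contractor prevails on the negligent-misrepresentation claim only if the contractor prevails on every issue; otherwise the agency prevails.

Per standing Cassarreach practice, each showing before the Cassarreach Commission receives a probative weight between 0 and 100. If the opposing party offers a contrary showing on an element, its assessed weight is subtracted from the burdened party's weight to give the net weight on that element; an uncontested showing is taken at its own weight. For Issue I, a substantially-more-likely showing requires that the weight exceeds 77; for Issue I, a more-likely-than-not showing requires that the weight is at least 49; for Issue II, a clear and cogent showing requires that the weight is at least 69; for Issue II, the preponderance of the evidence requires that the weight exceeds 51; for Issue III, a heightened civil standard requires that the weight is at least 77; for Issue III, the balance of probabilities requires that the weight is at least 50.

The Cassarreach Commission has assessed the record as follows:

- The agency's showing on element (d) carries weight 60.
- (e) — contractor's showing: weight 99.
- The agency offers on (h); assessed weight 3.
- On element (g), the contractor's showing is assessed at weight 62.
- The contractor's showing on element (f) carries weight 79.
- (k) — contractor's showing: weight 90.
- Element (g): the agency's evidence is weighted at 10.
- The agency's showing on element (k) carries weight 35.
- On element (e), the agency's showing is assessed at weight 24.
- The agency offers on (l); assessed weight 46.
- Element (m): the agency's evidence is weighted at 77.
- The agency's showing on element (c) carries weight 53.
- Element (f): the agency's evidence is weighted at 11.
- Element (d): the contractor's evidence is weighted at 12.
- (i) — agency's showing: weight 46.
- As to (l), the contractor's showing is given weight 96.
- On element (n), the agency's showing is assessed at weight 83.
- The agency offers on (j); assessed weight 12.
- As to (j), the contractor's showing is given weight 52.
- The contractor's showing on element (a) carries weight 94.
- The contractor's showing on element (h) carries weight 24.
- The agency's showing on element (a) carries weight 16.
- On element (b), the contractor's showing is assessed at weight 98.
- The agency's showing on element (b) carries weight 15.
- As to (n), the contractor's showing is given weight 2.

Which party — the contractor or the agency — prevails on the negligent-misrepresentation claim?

agency

— Issue I —
At Stage I.1 the contractor must meet a substantially-more-likely showing (weight exceeds 77): on (a) the weight is 94 less the opposing 16 gives net 78, > 77, so (a) meets the standard.
  All elements met. The contractor retains the burden for Stage I.2.
At Stage I.2 the contractor must meet a substantially-more-likely showing (weight exceeds 77): on (b) the weight is 98 less the opposing 15 gives net 83, which does exceed 77, so (b) meets the standard.
  Stage I.2 carried; the burden shifts to the agency.
At Stage I.3 the agency must meet a more-likely-than-not showing (weight is at least 49): on (c) the weight is 53, which does reach 49, so (c) meets the standard; on (d) the weight is 60 less the opposing 12 gives net 48, < 49, so (d) does not meet the standard.
  Stage I.3 not carried; the agency fails its burden.
The contractor prevails on this issue.
— Issue II —
Stage II.1 — burden on contractor; standard: a clear and cogent showing (weight is at least 69).
    (e): 99 − 24 = 75 ≥ 69 [met]
    (f): 79 − 11 = 68 < 69 [not met]
  The contractor does not carry Stage II.1.
The analysis ends at Stage II.1; the agency prevails on this issue.
— Issue III —
Stage III.1 (contractor, the balance of probabilities, weight is at least 50): (k) net 90−35=55 ≥ 50 — meets; (l) net 96−46=50 ≥ 50 — meets.
  All elements met. The burden passes to the agency.
Stage III.2 (agency, a heightened civil standard, weight is at least 77): (m) 77 ≥ 77 — meets; (n) net 83−2=81 ≥ 77 — meets.
  The agency carries the last stage.
All stages carried — the agency prevails on this issue.
Per-issue: Issue I → contractor; Issue II → agency; Issue III → agency. The contractor must prevail on every issue; overall, the agency prevails.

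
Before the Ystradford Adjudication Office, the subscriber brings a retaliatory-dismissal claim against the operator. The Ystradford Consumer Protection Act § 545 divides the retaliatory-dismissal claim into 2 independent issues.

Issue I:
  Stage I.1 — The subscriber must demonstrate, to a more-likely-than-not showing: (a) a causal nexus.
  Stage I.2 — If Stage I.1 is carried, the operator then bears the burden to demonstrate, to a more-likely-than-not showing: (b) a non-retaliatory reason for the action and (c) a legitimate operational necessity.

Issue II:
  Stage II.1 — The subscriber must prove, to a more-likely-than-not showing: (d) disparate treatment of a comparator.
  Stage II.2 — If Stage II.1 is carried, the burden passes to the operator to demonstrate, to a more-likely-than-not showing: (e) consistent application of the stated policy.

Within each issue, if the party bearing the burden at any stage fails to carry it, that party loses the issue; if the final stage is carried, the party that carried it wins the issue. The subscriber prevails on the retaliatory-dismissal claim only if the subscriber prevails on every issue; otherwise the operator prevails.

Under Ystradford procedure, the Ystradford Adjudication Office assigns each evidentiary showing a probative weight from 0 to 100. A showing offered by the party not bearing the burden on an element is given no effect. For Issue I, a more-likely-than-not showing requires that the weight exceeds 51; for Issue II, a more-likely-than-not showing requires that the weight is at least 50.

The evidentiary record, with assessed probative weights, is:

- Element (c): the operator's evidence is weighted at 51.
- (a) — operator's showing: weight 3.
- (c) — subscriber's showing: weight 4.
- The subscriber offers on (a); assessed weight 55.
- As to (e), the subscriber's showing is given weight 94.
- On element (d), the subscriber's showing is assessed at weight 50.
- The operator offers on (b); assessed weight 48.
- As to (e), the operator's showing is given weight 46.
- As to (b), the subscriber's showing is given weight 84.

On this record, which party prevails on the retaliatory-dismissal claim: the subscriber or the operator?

subscriber

— Issue I —
Stage I.1 — burden on subscriber; standard: a more-likely-than-not showing (weight exceeds 51).
    (a): 55 (operator's 3 disregarded) > 51 [met]
  All elements met. The burden passes to the operator.
Stage I.2 — burden on operator; standard: a more-likely-than-not showing (weight exceeds 51).
    (b): 48 (subscriber's 84 disregarded) ≤ 51 [not met]
    (c): 51 (subscriber's 4 disregarded) ≤ 51 [not met]
  The operator does not carry Stage I.2.
The subscriber prevails on this issue.
— Issue II —
Stage II.1 — burden on subscriber; standard: a more-likely-than-not showing (weight is at least 50).
    (d): 50 ≥ 50 [met]
  The subscriber carries Stage II.1; the operator now bears the burden.
Stage II.2 — burden on operator; standard: a more-likely-than-not showing (weight is at least 50).
    (e): 46 (subscriber's 94 disregarded) < 50 [not met]
  Stage II.2 not carried; the operator fails its burden.
The analysis ends at Stage II.2; the subscriber prevails on this issue.
Per-issue: Issue I → subscriber; Issue II → subscriber. The subscriber must prevail on every issue; overall, the subscriber prevails.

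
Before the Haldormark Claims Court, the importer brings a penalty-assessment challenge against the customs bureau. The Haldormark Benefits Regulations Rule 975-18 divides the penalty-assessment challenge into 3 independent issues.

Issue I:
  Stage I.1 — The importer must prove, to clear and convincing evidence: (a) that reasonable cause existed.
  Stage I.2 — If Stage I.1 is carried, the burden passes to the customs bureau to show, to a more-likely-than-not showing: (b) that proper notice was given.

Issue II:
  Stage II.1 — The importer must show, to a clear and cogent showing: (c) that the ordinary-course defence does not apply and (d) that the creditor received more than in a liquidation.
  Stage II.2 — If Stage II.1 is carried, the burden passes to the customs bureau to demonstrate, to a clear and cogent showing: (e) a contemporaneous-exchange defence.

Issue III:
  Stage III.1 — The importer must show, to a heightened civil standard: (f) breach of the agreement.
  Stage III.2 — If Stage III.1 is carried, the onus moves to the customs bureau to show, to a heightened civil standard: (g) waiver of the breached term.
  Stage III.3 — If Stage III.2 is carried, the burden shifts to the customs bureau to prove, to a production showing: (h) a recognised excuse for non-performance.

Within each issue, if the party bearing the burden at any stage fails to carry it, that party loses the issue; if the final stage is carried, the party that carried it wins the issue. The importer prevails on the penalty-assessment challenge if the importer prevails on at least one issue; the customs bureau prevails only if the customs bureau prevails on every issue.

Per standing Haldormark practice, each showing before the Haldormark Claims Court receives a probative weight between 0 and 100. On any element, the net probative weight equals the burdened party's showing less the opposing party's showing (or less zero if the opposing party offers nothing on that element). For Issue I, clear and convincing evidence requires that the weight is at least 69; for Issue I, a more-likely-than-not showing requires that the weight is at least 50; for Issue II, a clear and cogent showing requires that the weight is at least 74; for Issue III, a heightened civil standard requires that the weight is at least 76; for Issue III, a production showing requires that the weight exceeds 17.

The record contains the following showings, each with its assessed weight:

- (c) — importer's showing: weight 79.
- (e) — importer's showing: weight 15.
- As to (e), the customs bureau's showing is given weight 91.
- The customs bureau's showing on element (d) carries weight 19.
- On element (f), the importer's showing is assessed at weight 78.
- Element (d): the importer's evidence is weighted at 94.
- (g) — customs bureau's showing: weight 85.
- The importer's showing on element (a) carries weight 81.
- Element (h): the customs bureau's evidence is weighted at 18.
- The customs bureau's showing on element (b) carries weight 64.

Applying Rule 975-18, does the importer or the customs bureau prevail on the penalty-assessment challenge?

customs bureau

— Issue I —
Stage I.1 (importer, clear and convincing evidence, weight is at least 69): (a) 81 ≥ 69 — meets.
  Stage I.1 carried; the burden shifts to the customs bureau.
Stage I.2 (customs bureau, a more-likely-than-not showing, weight is at least 50): (b) 64 ≥ 50 — meets.
  All elements met at the final stage.
With every stage satisfied, the customs bureau prevails on this issue.
— Issue II —
Stage II.1 (importer, a clear and cogent showing, weight is at least 74): (c) 79 ≥ 74 — meets; (d) net 94−19=75 ≥ 74 — meets.
  The importer carries Stage II.1; the customs bureau now bears the burden.
Stage II.2 (customs bureau, a clear and cogent showing, weight is at least 74): (e) net 91−15=76 ≥ 74 — meets.
  All elements met at the final stage.
Every stage carried; the customs bureau prevails on this issue.
— Issue III —
Stage III.1 (importer, a heightened civil standard, weight is at least 76): (f) 78 ≥ 76 — meets.
  Stage III.1 carried; the burden shifts to the customs bureau.
Stage III.2 (customs bureau, a heightened civil standard, weight is at least 76): (g) 85 ≥ 76 — meets.
  All elements met. The customs bureau retains the burden for Stage III.3.
Stage III.3 (customs bureau, a production showing, weight exceeds 17): (h) 18 > 17 — meets.
  Stage III.3 carried; the final stage is satisfied.
Every stage carried; the customs bureau prevails on this issue.
Per-issue: Issue I → customs bureau; Issue II → customs bureau; Issue III → customs bureau. The importer must prevail on at least one issue; overall, the customs bureau prevails.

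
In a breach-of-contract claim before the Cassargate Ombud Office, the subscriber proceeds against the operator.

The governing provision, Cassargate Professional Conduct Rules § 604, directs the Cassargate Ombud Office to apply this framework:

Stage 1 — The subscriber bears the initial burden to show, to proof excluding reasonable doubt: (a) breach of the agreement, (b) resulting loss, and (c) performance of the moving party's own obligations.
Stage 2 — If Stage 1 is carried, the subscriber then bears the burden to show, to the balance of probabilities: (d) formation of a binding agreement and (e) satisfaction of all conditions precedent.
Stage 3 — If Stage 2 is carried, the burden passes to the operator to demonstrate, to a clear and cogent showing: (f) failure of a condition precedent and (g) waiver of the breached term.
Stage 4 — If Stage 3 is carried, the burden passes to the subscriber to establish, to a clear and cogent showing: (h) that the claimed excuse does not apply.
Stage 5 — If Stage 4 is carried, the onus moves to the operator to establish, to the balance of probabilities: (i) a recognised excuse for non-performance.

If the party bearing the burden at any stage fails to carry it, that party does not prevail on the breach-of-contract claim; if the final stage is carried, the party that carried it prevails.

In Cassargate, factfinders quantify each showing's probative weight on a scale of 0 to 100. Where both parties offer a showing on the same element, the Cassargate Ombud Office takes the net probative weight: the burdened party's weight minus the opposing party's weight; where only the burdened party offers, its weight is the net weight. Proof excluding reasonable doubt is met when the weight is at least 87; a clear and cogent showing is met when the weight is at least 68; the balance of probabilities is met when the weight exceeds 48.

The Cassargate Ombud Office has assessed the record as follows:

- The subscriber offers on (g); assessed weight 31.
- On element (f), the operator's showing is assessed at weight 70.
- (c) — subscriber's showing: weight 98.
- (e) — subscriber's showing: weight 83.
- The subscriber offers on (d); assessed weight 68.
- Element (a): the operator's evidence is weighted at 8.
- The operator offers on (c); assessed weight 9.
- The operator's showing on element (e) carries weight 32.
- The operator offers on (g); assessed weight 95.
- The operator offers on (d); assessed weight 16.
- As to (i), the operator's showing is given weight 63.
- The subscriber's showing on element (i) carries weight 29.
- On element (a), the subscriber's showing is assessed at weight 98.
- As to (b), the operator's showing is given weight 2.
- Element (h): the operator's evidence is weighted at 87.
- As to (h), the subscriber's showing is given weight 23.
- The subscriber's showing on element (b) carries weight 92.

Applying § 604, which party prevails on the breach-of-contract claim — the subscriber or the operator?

Stage 1 (subscriber, proof excluding reasonable doubt, weight is at least 87): (a) net 98−8=90 ≥ 87 — meets; (b) net 92−2=90 ≥ 87 — meets; (c) net 98−9=89 ≥ 87 — meets.
  Stage 1 is satisfied; the subscriber continues to bear the burden.
Stage 2 (subscriber, the balance of probabilities, weight exceeds 48): (d) net 68−16=52 > 48 — meets; (e) net 83−32=51 > 48 — meets.
  Stage 2 carried; the burden shifts to the operator.
Stage 3 (operator, a clear and cogent showing, weight is at least 68): (f) 70 ≥ 68 — meets; (g) net 95−31=64 < 68 — fails.
  Stage 3 not carried; the operator fails its burden.
So the subscriber prevails.

subscriber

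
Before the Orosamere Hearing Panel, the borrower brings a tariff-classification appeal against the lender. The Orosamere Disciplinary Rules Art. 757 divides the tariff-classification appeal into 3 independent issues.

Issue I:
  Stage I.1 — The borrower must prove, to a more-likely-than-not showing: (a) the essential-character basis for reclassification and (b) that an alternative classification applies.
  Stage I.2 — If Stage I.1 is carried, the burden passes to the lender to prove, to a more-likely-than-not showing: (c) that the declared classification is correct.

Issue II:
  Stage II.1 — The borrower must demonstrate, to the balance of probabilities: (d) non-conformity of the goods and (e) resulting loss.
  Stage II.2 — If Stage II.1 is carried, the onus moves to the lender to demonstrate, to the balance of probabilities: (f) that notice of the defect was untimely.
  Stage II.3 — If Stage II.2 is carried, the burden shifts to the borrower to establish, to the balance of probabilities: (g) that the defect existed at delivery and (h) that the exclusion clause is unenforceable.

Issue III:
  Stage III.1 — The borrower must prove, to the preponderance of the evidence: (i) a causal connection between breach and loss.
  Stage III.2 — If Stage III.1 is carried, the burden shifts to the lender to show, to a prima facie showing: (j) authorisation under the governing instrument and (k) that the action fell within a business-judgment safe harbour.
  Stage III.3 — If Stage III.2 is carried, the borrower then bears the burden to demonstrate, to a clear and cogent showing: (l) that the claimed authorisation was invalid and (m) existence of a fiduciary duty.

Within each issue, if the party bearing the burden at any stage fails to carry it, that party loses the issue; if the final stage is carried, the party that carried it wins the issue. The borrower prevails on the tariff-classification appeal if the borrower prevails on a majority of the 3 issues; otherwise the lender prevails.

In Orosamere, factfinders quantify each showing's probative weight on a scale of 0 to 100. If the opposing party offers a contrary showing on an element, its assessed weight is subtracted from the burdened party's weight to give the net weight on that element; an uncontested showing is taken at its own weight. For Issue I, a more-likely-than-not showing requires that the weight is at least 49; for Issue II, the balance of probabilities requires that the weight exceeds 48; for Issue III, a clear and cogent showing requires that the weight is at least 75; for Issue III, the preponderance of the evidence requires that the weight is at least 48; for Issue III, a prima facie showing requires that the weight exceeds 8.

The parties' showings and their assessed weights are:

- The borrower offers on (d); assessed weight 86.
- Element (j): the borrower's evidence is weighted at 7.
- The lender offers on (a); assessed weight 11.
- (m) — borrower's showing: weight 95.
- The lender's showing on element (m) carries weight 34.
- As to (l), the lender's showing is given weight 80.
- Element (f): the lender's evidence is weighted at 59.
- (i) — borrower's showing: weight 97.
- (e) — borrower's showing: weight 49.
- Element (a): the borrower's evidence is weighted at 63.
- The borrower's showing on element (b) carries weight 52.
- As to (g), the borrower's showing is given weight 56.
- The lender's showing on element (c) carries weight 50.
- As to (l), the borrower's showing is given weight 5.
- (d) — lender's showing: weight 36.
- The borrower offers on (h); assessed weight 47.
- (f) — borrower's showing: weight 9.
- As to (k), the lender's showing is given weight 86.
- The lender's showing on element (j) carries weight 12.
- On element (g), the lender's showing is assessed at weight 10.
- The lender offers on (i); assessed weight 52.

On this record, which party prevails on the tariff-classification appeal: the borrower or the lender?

lender

— Issue I —
Stage I.1 — burden on borrower; standard: a more-likely-than-not showing (weight is at least 49).
    (a): 63 − 11 = 52 ≥ 49 [met]
    (b): 52 ≥ 49 [met]
  All elements met. The burden passes to the lender.
Stage I.2 — burden on lender; standard: a more-likely-than-not showing (weight is at least 49).
    (c): 50 ≥ 49 [met]
  The lender carries the last stage.
All stages carried — the lender prevails on this issue.
— Issue II —
Stage II.1 (borrower, the balance of probabilities, weight exceeds 48): (d) net 86−36=50 > 48 — meets; (e) 49 > 48 — meets.
  Stage II.1 carried; the burden shifts to the lender.
Stage II.2 (lender, the balance of probabilities, weight exceeds 48): (f) net 59−9=50 > 48 — meets.
  The lender carries Stage II.2; the borrower now bears the burden.
Stage II.3 (borrower, the balance of probabilities, weight exceeds 48): (g) net 56−10=46 ≤ 48 — fails; (h) 47 ≤ 48 — fails.
  Stage II.3 not carried; the borrower fails its burden.
So the lender prevails on this issue.
— Issue III —
Stage III.1 — burden on borrower; standard: the preponderance of the evidence (weight is at least 48).
    (i): 97 − 52 = 45 < 48 [not met]
  Stage III.1 not carried; the borrower fails its burden.
So the lender prevails on this issue.
Per-issue: Issue I → lender; Issue II → lender; Issue III → lender. The borrower must prevail on a majority of issues; overall, the lender prevails.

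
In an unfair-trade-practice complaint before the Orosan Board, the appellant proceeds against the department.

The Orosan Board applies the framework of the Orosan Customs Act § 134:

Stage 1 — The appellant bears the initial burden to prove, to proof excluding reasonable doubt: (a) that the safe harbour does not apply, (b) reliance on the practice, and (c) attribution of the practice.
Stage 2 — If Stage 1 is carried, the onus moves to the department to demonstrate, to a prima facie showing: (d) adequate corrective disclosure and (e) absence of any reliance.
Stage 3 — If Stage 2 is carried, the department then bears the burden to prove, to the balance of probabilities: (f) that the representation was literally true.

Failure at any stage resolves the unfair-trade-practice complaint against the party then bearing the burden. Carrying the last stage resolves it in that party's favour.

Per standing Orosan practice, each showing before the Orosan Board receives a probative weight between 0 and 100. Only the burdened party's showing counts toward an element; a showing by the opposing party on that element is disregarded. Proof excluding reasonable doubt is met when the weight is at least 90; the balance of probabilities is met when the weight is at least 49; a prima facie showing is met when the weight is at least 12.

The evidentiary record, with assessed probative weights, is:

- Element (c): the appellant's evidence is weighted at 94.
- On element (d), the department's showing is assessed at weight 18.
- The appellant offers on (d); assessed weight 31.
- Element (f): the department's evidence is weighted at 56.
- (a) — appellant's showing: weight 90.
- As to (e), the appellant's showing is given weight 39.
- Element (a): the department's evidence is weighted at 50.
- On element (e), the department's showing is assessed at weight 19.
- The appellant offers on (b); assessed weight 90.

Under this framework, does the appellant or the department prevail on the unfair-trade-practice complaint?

At Stage 1 the appellant must meet proof excluding reasonable doubt (weight is at least 90): on (a) the weight is 90 (the department's 50 is given no effect), ≥ 90, so (a) meets the standard; on (b) the weight is 90, ≥ 90, so (b) meets the standard; on (c) the weight is 94, ≥ 90, so (c) meets the standard.
  All elements met. The burden passes to the department.
At Stage 2 the department must meet a prima facie showing (weight is at least 12): on (d) the weight is 18 (the appellant's 31 is given no effect), which does reach 12, so (d) meets the standard; on (e) the weight is 19 (the appellant's 39 is given no effect), which does reach 12, so (e) meets the standard.
  All elements met. The department retains the burden for Stage 3.
At Stage 3 the department must meet the balance of probabilities (weight is at least 49): on (f) the weight is 56, which does reach 49, so (f) meets the standard.
  Stage 3 carried; the final stage is satisfied.
All stages carried — the department prevails.

department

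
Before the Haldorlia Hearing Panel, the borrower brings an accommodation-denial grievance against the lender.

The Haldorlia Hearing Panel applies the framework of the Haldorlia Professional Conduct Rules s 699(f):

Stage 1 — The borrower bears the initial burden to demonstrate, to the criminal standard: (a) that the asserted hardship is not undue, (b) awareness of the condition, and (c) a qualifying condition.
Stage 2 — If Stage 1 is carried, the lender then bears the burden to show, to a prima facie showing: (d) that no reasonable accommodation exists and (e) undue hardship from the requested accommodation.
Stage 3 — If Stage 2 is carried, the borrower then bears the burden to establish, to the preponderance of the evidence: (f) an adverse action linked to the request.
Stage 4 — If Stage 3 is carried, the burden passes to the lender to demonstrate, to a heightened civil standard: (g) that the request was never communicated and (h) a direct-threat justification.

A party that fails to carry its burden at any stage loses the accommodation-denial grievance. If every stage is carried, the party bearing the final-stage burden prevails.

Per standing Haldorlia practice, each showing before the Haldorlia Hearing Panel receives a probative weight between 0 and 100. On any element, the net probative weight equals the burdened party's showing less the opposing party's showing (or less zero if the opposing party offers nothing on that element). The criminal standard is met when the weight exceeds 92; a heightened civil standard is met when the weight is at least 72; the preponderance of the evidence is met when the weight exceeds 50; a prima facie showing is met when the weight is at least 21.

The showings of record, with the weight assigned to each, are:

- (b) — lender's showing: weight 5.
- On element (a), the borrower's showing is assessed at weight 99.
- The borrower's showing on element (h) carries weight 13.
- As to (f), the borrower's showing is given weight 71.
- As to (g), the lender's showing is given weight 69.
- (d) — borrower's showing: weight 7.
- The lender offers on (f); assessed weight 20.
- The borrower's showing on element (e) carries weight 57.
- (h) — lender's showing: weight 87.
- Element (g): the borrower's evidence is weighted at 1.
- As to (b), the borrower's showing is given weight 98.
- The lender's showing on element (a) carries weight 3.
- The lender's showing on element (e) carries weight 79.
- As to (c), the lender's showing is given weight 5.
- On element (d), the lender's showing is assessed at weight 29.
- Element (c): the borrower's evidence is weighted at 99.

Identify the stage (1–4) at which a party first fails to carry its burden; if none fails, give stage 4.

At Stage 1 the borrower must meet the criminal standard (weight exceeds 92): on (a) the weight is 99 less the opposing 3 gives net 96, > 92, so (a) meets the standard; on (b) the weight is 98 less the opposing 5 gives net 93, which does exceed 92, so (b) meets the standard; on (c) the weight is 99 less the opposing 5 gives net 94, > 92, so (c) meets the standard.
  Stage 1 is satisfied; the onus moves to the lender.
At Stage 2 the lender must meet a prima facie showing (weight is at least 21): on (d) the weight is 29 less the opposing 7 gives net 22, which does reach 21, so (d) meets the standard; on (e) the weight is 79 less the opposing 57 gives net 22, which does reach 21, so (e) meets the standard.
  The lender carries Stage 2; the borrower now bears the burden.
At Stage 3 the borrower must meet the preponderance of the evidence (weight exceeds 50): on (f) the weight is 71 less the opposing 20 gives net 51, which does exceed 50, so (f) meets the standard.
  Stage 3 is satisfied; the onus moves to the lender.
At Stage 4 the lender must meet a heightened civil standard (weight is at least 72): on (g) the weight is 69 less the opposing 1 gives net 68, which does not reach 72, so (g) does not meet the standard; on (h) the weight is 87 less the opposing 13 gives net 74, ≥ 72, so (h) meets the standard.
  Stage 4 not carried; the lender fails its burden.
The analysis ends at Stage 4; the borrower prevails.

stage 4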